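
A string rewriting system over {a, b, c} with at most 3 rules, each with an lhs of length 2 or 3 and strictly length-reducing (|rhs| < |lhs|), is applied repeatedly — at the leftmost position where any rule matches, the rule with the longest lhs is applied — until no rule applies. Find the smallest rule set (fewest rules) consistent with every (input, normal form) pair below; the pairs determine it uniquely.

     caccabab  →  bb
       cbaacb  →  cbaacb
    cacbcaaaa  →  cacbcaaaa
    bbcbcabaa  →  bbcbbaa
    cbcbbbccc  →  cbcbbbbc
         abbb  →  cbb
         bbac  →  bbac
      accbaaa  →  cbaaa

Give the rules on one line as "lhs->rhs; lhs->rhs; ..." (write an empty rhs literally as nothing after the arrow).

ab->c; cc->b

  | caccabab => cababab => ccabab => babab => bcab => bcc => bb
  | cbaacb
  | cacbcaaaa
  | bbcbcabaa => bbcbccaa => bbcbbaa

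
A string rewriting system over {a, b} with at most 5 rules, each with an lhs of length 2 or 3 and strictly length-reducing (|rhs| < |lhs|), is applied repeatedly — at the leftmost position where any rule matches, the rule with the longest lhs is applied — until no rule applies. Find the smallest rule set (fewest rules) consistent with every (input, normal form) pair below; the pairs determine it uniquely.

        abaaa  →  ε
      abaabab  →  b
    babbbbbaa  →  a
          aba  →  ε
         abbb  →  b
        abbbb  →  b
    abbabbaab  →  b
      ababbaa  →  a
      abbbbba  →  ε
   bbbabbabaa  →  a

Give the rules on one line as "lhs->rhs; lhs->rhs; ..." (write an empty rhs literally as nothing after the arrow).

  | abaaa => baaa => aa => ε
  | abaabab => baabab => abab => bab => b
  | babbbbbaa => bbbbbaa => bbbbaa => bbbaa => bbaa => baa => a
  | aba => ba => ε

aa->; ab->b; ba->; bb->b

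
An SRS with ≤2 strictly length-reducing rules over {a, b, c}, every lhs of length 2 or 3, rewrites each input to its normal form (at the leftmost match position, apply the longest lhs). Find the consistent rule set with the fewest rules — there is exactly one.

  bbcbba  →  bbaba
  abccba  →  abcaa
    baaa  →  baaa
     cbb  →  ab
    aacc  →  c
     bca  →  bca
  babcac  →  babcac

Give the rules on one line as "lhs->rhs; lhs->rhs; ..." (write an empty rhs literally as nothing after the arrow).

aac->; cb->a

  | bbcbba => bbaba
  | abccba => abcaa
  | baaa
  | cbb => ab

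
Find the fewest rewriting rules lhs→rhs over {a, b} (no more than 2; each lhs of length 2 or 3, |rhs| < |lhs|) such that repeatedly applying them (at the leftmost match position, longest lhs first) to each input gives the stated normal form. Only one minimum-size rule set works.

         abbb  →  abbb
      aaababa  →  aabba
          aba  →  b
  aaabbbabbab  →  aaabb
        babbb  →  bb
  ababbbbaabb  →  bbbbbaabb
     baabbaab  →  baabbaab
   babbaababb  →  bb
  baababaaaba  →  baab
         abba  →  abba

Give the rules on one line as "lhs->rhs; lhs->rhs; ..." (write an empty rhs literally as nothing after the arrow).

aba->b; bab->

  | abbb
  | aaababa => aabba
  | aba => b
  | aaabbbabbab => aaabbbab => aaabb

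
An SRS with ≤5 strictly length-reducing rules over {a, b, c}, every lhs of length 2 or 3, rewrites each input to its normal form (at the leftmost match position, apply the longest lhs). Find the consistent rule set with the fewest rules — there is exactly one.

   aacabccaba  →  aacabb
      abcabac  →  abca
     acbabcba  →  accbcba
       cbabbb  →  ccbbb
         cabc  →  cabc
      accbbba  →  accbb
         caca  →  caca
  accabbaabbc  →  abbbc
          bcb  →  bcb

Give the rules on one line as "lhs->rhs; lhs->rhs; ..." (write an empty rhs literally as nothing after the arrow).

  | aacabccaba => aacabbba => aacabb
  | abcabac => abca
  | acbabcba => accbcba
  | cbabbb => ccbbb

bab->cb; bac->; bba->b; cca->b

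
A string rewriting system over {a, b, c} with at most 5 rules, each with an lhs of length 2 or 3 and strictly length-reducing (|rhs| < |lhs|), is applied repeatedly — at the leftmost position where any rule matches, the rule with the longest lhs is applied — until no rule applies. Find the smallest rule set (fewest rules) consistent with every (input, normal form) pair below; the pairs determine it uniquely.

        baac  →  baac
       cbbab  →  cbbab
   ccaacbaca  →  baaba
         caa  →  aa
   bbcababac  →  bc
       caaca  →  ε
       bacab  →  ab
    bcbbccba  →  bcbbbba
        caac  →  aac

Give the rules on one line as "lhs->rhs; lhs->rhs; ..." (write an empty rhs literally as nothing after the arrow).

  | baac
  | cbbab
  | ccaacbaca => baacbaca => baacca => baaba
  | caa => aa

aaa->; bac->c; ca->a; cc->b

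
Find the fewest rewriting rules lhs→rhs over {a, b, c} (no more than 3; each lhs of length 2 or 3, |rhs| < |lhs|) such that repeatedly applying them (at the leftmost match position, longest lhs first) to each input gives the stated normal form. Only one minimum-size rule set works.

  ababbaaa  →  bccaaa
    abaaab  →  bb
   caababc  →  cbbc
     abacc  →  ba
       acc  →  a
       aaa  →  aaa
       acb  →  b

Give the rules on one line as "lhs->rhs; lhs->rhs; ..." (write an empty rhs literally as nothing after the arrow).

  | ababbaaa => babbaaa => bccaaa
  | abaaab => baaab => baab => bab => bb
  | caababc => cababc => cbabc => cbbc
  | abacc => bacc => bac => ba

ab->b; abb->cc; ac->a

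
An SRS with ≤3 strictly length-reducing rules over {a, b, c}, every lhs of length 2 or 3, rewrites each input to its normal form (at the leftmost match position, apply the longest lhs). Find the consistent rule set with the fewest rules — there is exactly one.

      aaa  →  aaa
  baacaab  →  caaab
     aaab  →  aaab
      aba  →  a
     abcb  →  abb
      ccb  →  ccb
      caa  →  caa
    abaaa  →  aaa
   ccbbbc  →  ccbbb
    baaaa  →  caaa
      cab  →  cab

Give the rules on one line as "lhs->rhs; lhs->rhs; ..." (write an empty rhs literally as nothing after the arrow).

ac->a; ba->c; bc->b

  | aaa
  | baacaab => cacaab => caaab
  | aaab
  | aba => ac => a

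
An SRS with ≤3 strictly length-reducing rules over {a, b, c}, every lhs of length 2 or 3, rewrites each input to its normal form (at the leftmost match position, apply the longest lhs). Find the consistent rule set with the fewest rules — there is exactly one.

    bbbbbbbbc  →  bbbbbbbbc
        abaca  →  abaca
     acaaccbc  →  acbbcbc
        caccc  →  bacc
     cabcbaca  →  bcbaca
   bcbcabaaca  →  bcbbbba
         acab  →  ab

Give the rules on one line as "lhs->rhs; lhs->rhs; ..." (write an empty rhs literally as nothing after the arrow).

aac->bb; cab->b; cac->ba

  | bbbbbbbbc
  | abaca
  | acaaccbc => acbbcbc
  | caccc => bacc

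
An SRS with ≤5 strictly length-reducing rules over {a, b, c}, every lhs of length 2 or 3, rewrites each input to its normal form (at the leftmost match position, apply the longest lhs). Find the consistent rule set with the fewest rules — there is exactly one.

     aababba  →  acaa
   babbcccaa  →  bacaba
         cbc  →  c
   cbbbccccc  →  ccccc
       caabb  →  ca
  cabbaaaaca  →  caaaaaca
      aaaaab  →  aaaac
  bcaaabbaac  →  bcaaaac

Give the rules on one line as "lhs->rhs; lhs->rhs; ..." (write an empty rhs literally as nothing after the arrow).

aab->ac; bb->; cb->; cca->ab

  | aababba => acabba => acaa
  | babbcccaa => bacccaa => bacaba
  | cbc => c
  | cbbbccccc => bbccccc => ccccc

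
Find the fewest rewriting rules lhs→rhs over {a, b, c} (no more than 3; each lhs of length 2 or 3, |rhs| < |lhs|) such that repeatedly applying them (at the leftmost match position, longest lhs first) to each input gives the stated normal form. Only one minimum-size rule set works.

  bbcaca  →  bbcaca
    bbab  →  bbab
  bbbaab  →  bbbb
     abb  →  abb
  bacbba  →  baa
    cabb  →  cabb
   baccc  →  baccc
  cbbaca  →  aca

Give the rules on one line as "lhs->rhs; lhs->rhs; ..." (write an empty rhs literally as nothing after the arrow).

aab->b; cbb->

  | bbcaca
  | bbab
  | bbbaab => bbbb
  | abb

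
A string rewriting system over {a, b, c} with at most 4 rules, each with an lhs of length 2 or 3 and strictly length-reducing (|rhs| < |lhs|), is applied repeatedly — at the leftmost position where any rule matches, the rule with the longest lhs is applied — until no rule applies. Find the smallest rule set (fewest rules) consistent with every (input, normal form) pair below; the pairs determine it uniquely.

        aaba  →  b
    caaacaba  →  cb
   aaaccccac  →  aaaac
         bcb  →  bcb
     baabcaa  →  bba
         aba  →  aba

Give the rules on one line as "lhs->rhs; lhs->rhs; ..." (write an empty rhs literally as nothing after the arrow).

  | aaba => cba => b
  | caaacaba => aaacaba => aaaaba => aacba => aab => cb
  | aaaccccac => aaacccac => aaaccac => aaacac => aaaac
  | bcb

aab->cb; ca->a; cba->b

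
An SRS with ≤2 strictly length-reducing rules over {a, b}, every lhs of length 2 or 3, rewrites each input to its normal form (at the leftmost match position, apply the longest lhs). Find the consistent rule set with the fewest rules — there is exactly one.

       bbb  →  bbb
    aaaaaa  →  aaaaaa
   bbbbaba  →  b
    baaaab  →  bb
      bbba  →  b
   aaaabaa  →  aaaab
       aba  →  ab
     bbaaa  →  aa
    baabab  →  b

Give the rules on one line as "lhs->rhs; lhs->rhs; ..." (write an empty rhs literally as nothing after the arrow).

ba->b; bba->

  | bbb
  | aaaaaa
  | bbbbaba => bbba => b
  | baaaab => baaab => baab => bab => bb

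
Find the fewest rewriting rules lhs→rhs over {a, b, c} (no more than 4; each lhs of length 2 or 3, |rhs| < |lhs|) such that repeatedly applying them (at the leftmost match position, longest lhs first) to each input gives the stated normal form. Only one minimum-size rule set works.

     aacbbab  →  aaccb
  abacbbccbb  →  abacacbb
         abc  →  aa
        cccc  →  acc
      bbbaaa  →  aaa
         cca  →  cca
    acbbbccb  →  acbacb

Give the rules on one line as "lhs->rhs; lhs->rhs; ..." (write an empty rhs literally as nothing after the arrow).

  | aacbbab => aaccb
  | abacbbccbb => abacacbb
  | abc => aa
  | cccc => acc

bba->c; bbc->a; bc->a; ccc->ac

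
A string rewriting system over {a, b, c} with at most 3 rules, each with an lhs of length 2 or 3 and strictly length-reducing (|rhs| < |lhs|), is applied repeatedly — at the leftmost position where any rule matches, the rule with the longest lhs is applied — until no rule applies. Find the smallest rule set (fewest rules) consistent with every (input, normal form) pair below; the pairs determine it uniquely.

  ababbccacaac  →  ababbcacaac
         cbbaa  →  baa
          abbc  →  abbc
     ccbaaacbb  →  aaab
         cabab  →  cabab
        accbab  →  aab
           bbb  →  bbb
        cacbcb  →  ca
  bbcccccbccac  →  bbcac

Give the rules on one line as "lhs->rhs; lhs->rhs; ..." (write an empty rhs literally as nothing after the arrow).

cb->; cc->c

  | ababbccacaac => ababbcacaac
  | cbbaa => baa
  | abbc
  | ccbaaacbb => cbaaacbb => aaacbb => aaab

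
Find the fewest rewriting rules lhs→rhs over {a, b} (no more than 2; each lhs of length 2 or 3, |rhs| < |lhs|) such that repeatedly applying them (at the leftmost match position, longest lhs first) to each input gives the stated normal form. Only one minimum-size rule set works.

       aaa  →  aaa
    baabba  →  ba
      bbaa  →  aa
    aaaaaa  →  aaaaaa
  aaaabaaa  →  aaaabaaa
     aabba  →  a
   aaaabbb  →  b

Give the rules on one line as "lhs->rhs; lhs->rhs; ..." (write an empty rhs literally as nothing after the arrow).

  | aaa
  | baabba => babba => bbba => ba
  | bbaa => aa
  | aaaaaa

abb->bb; bb->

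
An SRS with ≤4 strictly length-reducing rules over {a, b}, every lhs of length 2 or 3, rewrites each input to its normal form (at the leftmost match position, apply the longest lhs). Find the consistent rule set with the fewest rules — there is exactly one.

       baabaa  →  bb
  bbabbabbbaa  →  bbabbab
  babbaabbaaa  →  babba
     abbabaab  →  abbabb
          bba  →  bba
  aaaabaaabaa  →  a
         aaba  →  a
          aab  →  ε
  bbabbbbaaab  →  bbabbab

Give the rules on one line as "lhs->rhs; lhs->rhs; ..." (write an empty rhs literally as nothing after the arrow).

aa->a; aab->; baa->b; bbb->b

  | baabaa => bbaa => bb
  | bbabbabbbaa => bbabbabaa => bbabbab
  | babbaabbaaa => babbbbaaa => babbaaa => babba
  | abbabaab => abbabb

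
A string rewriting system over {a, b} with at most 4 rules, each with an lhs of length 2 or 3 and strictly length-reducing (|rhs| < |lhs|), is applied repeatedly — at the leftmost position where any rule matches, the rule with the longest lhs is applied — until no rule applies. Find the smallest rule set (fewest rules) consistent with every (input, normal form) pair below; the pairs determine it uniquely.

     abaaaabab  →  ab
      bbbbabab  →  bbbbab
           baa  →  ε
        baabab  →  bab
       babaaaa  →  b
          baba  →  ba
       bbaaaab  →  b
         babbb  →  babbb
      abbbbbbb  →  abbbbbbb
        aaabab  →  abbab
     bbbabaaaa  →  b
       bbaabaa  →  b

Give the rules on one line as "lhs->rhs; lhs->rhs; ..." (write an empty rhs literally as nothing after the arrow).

aa->b; aaa->ab; aba->a; baa->

  | abaaaabab => aaaabab => ababab => abab => ab
  | bbbbabab => bbbbab
  | baa => ε
  | baabab => bab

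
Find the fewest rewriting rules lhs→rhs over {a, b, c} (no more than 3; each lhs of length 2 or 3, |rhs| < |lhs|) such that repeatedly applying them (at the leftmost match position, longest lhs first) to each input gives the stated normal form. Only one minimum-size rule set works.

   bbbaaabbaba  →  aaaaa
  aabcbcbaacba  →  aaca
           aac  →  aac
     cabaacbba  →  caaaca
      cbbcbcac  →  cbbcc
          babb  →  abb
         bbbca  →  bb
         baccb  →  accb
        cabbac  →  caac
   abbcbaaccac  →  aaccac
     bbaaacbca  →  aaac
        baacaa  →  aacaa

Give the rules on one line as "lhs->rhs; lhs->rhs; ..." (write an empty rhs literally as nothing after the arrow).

  | bbbaaabbaba => bbaaabbaba => baaabbaba => aaabbaba => aaababa => aaaaba => aaaaa
  | aabcbcbaacba => aabcbcaacba => aabcacba => aacba => aaca
  | aac
  | cabaacbba => caaacbba => caaacba => caaaca

ba->a; bca->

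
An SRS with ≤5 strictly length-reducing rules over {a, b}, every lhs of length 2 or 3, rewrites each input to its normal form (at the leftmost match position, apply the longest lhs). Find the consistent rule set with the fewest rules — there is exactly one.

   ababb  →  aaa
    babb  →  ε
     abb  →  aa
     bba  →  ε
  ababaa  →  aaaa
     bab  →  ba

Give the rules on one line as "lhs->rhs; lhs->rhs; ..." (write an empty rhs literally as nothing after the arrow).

ab->a; abb->aa; baa->; bba->

  | ababb => aabb => aaa
  | babb => baa => ε
  | abb => aa
  | bba => ε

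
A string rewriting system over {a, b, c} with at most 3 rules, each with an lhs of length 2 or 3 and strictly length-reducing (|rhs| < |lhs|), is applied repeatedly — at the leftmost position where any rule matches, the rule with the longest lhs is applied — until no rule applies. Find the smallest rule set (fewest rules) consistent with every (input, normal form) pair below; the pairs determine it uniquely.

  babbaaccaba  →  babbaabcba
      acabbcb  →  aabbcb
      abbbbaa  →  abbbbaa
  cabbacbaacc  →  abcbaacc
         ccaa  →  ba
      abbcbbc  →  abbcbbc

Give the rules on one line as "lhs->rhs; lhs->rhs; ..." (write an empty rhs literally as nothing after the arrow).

bac->c; ca->a; cca->bc

  | babbaaccaba => babbaabcba
  | acabbcb => aabbcb
  | abbbbaa
  | cabbacbaacc => abbacbaacc => abcbaacc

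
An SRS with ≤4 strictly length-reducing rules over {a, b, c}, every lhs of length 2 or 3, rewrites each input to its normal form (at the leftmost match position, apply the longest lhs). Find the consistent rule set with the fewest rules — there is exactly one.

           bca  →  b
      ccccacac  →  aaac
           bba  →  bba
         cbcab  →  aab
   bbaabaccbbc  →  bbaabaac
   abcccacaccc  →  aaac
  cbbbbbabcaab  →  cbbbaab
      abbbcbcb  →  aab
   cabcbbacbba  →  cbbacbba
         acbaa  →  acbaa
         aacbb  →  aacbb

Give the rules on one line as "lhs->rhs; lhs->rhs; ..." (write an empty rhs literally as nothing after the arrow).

  | bca => ca => b
  | ccccacac => accacac => aaacac => aaabc => aaac
  | bba
  | cbcab => ccab => aab

bab->a; bc->c; ca->b; cc->a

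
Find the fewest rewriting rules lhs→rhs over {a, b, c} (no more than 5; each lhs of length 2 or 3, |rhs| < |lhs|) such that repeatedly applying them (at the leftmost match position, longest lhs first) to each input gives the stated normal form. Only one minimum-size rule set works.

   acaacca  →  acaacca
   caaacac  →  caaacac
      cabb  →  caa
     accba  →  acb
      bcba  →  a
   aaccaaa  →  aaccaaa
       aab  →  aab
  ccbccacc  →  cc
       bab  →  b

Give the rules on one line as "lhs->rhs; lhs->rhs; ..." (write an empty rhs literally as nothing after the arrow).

ba->; bb->a; cba->b; cbc->b

  | acaacca
  | caaacac
  | cabb => caa
  | accba => acb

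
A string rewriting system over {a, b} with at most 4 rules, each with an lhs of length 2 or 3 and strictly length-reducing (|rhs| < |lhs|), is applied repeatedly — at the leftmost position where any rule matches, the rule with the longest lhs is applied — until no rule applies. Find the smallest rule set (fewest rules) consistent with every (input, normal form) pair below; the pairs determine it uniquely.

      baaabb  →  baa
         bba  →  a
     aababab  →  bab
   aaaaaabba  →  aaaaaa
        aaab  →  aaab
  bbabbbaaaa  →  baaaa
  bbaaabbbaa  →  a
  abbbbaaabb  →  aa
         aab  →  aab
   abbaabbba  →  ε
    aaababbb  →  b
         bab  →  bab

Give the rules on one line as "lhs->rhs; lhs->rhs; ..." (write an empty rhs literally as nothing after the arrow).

  | baaabb => baa
  | bba => a
  | aababab => abbbab => bab
  | aaaaaabba => aaaaaa

aba->bb; abb->; bb->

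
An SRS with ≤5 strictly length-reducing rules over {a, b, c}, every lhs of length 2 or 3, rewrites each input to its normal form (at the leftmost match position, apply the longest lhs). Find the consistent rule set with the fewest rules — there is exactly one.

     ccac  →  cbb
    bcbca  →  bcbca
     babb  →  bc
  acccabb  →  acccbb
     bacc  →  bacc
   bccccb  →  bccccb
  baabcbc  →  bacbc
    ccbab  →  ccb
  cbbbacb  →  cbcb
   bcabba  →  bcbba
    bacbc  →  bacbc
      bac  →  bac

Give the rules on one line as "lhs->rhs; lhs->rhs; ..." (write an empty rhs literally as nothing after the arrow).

  | ccac => cbb
  | bcbca
  | babb => bbb => bc
  | acccabb => acccbb

ab->; abb->bb; bbb->bc; cac->bb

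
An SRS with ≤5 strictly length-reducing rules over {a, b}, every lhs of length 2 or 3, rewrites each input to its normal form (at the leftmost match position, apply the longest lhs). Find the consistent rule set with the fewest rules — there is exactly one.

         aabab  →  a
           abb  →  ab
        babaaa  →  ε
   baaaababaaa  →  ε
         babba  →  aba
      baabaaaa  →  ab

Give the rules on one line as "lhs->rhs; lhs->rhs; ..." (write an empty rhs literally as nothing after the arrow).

aa->; baa->ab; bab->a; bb->b

  | aabab => bab => a
  | abb => ab
  | babaaa => aaaa => aa => ε
  | baaaababaaa => abaababaaa => aabbabaaa => bbabaaa => babaaa => aaaa => aa => ε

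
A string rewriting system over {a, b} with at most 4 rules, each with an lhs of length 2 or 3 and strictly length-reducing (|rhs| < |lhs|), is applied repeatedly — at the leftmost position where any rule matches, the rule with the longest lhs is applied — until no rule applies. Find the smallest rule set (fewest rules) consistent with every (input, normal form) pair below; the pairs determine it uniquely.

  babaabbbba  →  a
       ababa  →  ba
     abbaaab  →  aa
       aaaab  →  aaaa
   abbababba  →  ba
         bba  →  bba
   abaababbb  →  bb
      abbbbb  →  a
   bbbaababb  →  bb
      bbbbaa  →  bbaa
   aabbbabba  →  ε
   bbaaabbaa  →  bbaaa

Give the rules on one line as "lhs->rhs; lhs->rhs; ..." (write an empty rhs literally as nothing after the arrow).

ab->a; aba->; bab->; bbb->bb

  | babaabbbba => aabbbba => aabbba => aabba => aaba => a
  | ababa => ba
  | abbaaab => abaaab => aab => aa
  | aaaab => aaaa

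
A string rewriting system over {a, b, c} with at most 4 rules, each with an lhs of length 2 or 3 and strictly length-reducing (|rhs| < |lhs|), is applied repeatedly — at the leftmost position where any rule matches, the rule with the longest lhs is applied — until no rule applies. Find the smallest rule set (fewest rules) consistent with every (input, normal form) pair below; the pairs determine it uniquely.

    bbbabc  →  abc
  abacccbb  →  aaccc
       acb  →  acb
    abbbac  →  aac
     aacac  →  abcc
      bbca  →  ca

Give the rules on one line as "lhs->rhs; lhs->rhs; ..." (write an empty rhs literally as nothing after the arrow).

aca->bc; ba->a; bb->

  | bbbabc => babc => abc
  | abacccbb => aacccbb => aaccc
  | acb
  | abbbac => abac => aac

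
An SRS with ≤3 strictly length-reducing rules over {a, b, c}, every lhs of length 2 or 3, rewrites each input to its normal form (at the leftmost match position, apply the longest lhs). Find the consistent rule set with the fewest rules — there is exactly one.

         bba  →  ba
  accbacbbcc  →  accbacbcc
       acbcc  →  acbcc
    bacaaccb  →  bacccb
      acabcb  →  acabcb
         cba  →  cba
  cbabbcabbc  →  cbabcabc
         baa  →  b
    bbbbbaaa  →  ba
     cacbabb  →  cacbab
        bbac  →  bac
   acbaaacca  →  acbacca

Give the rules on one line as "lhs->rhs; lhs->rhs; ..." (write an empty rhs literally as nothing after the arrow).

  | bba => ba
  | accbacbbcc => accbacbcc
  | acbcc
  | bacaaccb => bacccb

aa->; bb->b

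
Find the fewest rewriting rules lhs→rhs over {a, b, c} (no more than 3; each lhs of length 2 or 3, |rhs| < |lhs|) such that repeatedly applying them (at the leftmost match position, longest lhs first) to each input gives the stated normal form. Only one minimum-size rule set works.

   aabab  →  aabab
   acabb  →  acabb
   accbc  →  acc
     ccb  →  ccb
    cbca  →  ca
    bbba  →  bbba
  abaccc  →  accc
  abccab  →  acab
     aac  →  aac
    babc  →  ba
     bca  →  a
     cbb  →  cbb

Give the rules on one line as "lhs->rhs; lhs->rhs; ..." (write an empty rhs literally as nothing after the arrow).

  | aabab
  | acabb
  | accbc => acc
  | ccb

bac->c; bc->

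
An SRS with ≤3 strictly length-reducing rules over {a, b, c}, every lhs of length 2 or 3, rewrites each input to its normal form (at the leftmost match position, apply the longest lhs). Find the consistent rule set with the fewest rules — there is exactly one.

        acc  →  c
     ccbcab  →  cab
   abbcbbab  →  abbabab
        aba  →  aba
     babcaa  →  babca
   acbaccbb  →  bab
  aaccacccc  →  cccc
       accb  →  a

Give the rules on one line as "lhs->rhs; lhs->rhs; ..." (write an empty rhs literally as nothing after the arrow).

  | acc => c
  | ccbcab => cacab => cab
  | abbcbbab => abbabab
  | aba

aa->a; ac->; cb->a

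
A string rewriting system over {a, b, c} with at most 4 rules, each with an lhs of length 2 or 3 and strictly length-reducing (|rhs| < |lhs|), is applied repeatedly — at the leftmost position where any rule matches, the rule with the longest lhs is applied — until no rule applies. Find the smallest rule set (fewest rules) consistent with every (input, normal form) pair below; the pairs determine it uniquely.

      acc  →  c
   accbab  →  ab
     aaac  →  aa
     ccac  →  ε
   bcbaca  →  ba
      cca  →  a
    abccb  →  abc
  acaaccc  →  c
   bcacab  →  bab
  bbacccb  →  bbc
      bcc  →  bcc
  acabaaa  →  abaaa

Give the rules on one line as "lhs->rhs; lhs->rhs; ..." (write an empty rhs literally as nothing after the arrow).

ac->; ca->a; cb->

  | acc => c
  | accbab => cbab => ab
  | aaac => aa
  | ccac => cac => ac => ε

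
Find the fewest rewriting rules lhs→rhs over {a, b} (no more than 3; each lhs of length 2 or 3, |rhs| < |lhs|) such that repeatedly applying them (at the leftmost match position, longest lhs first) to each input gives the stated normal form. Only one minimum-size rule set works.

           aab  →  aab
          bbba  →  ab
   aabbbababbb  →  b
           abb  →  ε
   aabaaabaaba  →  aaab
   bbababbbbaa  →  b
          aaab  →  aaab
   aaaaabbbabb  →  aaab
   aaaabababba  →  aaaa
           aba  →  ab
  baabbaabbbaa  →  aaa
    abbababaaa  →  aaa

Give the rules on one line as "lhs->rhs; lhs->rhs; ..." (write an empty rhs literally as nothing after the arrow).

abb->; ba->b; bb->a

  | aab
  | bbba => aba => ab
  | aabbbababbb => abababbb => abbabbb => abbb => b
  | abb => ε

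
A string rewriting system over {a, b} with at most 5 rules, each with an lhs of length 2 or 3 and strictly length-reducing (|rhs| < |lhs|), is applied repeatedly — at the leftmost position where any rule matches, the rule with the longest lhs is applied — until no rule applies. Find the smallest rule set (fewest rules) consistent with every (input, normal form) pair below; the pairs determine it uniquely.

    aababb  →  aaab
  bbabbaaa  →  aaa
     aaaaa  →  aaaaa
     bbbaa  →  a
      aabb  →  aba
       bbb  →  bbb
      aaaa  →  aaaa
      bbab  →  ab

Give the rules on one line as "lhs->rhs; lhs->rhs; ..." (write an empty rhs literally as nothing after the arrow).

abb->ba; baa->a; bab->a; bba->a

  | aababb => aaab
  | bbabbaaa => abbaaa => baaaa => aaa
  | aaaaa
  | bbbaa => baa => a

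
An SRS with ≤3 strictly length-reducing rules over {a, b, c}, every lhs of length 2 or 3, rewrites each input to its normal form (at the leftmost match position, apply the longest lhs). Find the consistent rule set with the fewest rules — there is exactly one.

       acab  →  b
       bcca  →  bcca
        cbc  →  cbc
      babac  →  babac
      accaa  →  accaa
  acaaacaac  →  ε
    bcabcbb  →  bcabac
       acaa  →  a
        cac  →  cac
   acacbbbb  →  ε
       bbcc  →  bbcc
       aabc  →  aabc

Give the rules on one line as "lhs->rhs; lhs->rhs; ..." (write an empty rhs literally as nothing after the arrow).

aac->; aca->; cbb->ac

  | acab => b
  | bcca
  | cbc
  | babac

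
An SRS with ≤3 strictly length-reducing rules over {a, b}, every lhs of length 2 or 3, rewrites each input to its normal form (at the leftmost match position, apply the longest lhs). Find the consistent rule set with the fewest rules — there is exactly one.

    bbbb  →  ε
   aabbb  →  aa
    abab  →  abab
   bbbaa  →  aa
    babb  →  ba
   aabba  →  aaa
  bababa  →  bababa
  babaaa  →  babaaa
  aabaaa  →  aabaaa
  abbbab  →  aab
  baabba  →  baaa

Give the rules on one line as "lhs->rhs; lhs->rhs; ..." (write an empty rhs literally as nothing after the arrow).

bb->; bbb->bb

  | bbbb => bbb => bb => ε
  | aabbb => aabb => aa
  | abab
  | bbbaa => bbaa => aa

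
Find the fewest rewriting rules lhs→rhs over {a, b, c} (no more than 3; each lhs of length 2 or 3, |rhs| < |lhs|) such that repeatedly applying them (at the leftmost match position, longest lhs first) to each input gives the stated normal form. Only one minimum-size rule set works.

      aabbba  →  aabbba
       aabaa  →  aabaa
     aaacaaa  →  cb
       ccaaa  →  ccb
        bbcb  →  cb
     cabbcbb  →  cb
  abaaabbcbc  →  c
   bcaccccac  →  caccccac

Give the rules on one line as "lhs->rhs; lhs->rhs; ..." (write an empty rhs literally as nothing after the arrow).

aaa->b; acb->; bc->c

  | aabbba
  | aabaa
  | aaacaaa => bcaaa => caaa => cb
  | ccaaa => ccb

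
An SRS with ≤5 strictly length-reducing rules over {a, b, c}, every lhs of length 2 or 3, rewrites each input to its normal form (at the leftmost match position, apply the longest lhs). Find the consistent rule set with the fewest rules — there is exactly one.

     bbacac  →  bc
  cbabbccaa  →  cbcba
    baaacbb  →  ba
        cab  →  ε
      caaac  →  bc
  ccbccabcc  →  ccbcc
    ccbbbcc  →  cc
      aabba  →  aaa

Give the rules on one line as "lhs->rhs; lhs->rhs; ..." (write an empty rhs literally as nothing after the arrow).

ac->c; bb->; ca->b; cbb->a

  | bbacac => acac => cac => bc
  | cbabbccaa => cbaccaa => cbccaa => cbcba
  | baaacbb => baacbb => bacbb => bcbb => ba
  | cab => bb => ε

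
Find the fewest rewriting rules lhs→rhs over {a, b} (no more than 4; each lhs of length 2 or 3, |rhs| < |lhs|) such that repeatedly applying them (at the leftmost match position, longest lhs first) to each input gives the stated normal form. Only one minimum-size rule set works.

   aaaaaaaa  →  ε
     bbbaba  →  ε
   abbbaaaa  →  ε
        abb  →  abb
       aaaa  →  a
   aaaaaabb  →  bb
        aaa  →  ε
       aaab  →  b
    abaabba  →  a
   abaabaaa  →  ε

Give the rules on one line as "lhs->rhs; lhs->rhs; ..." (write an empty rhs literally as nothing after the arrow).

  | aaaaaaaa => aaaaa => aa => ε
  | bbbaba => bbaba => baba => aba => aa => ε
  | abbbaaaa => abbaaaa => abaaaa => aaaaa => aa => ε
  | abb

aa->; aaa->; ba->a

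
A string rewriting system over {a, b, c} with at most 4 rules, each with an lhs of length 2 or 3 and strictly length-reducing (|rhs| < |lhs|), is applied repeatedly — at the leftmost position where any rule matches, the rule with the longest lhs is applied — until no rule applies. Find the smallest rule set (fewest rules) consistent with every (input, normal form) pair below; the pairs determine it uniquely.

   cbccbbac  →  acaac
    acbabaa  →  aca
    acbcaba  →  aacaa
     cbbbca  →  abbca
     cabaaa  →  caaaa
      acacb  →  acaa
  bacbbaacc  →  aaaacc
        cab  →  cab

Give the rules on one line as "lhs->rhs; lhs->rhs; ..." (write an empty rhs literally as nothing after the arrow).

ba->a; cb->a; cba->c

  | cbccbbac => accbbac => acabac => acaac
  | acbabaa => acbaa => aca
  | acbcaba => aacaba => aacaa
  | cbbbca => abbca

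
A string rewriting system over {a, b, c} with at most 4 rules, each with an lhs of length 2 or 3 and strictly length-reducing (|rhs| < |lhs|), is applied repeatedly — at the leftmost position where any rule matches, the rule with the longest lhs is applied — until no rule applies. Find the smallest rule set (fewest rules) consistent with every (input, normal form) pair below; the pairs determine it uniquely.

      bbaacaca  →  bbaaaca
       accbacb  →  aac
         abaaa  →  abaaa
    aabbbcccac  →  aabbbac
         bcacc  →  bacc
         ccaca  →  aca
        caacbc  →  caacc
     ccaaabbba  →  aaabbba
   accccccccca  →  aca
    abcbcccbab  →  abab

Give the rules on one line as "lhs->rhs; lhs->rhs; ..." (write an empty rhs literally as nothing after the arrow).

  | bbaacaca => bbaaaca
  | accbacb => accacb => aacb => aac
  | abaaa
  | aabbbcccac => aabbbcac => aabbbac

cac->ac; cb->c; cca->a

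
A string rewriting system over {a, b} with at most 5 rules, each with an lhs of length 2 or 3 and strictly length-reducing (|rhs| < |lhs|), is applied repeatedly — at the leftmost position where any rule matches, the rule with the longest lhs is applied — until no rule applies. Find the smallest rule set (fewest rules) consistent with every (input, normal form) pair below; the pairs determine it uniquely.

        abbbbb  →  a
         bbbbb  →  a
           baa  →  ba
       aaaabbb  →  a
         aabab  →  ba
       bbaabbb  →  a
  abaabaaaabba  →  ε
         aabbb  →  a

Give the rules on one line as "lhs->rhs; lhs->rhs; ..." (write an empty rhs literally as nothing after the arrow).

aa->; ab->a; baa->ba; bb->a

  | abbbbb => abbbb => abbb => abb => ab => a
  | bbbbb => abbb => abb => ab => a
  | baa => ba
  | aaaabbb => aabbb => bbb => ab => a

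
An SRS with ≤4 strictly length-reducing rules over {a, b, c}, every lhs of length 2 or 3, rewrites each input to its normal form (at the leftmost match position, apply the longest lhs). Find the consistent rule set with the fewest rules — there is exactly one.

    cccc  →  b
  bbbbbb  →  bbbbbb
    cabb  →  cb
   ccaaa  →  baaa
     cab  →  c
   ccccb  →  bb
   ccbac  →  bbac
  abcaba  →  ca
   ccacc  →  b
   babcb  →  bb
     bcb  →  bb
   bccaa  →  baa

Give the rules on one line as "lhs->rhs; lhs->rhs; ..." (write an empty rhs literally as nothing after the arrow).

ab->; bc->b; cc->b

  | cccc => bcc => bc => b
  | bbbbbb
  | cabb => cb
  | ccaaa => baaa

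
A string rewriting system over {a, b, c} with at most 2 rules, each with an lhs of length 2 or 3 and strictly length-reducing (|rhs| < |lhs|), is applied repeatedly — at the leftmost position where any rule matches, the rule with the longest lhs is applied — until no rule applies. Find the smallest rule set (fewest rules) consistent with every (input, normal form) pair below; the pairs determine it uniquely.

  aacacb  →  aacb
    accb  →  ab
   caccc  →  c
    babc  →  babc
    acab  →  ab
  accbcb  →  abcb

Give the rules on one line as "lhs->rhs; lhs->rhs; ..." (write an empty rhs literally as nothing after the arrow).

  | aacacb => aacb
  | accb => ab
  | caccc => ccc => c
  | babc

ca->; cc->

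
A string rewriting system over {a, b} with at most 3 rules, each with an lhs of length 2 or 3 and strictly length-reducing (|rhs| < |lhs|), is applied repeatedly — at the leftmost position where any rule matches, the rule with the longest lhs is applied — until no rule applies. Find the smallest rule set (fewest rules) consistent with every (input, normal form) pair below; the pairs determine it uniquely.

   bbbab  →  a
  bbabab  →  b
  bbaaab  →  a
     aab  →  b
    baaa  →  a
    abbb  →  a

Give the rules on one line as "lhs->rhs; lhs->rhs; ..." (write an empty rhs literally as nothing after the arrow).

aa->; ab->a; ba->a

  | bbbab => bbab => bab => ab => a
  | bbabab => babab => abab => aab => b
  | bbaaab => baaab => aaab => ab => a
  | aab => b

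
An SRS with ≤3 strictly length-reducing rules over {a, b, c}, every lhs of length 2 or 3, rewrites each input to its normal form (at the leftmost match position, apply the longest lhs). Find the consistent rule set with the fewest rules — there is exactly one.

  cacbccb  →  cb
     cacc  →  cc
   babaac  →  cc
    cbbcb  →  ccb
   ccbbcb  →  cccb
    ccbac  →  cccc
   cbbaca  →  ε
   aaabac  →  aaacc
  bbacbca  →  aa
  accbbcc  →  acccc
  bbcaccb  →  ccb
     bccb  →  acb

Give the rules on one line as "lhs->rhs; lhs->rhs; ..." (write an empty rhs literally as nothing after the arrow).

  | cacbccb => cbccb => cacb => cb
  | cacc => cc
  | babaac => cbaac => ccac => cc
  | cbbcb => cbab => ccb

ba->c; bc->a; ca->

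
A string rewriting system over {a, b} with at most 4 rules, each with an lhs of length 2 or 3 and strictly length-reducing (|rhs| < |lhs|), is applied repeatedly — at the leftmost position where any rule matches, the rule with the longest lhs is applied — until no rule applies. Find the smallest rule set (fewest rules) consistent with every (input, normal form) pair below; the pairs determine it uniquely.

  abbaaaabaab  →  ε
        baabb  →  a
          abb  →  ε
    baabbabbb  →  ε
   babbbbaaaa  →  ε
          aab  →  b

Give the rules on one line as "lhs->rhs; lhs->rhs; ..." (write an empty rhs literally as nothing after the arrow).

aa->; baa->ab; bb->a; bbb->

  | abbaaaabaab => aaaaaabaab => aaaabaab => aabaab => baab => abb => aa => ε
  | baabb => abbb => a
  | abb => aa => ε
  | baabbabbb => abbbabbb => aabbb => bbb => ε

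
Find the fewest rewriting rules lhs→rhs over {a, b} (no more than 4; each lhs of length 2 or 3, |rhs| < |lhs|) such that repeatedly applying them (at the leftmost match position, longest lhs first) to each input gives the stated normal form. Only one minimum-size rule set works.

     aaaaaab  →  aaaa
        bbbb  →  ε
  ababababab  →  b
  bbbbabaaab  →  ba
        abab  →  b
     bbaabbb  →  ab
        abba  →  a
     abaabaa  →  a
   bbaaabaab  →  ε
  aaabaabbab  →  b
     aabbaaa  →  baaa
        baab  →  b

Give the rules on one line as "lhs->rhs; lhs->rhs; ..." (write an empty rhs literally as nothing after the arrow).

aab->; aba->; bb->; bba->

  | aaaaaab => aaaa
  | bbbb => bb => ε
  | ababababab => bababab => bbab => b
  | bbbbabaaab => bbabaaab => baaab => ba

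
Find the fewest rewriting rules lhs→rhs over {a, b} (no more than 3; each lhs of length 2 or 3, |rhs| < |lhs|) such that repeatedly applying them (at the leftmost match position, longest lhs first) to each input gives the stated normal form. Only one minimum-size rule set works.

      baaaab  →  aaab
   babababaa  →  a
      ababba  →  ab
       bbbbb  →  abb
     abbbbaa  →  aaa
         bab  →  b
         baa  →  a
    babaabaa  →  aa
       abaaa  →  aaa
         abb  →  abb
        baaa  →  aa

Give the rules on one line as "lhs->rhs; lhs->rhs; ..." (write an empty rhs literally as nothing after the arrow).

ba->; bbb->a

  | baaaab => aaab
  | babababaa => bababaa => babaa => baa => a
  | ababba => abba => ab
  | bbbbb => abb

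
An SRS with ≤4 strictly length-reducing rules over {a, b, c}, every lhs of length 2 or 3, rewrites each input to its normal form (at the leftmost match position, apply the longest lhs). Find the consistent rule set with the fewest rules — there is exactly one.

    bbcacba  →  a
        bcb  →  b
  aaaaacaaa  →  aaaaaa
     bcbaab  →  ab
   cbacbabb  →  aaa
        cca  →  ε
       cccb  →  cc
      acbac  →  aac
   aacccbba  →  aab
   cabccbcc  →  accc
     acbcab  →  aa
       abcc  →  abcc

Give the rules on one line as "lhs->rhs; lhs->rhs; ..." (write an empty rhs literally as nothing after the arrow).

  | bbcacba => acacba => abcba => aba => a
  | bcb => b
  | aaaaacaaa => aaaaabaa => aaaaaa
  | bcbaab => baab => ab

ba->; bb->a; ca->b; cb->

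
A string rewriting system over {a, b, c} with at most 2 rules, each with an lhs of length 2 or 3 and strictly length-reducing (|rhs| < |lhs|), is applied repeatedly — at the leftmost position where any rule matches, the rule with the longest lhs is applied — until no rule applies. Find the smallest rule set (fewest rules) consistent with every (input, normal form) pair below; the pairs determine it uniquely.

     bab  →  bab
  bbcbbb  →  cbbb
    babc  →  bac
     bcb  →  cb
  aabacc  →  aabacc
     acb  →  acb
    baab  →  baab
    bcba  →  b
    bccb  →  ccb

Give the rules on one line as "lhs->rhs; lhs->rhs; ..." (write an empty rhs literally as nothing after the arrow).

bc->c; cba->b

  | bab
  | bbcbbb => bcbbb => cbbb
  | babc => bac
  | bcb => cb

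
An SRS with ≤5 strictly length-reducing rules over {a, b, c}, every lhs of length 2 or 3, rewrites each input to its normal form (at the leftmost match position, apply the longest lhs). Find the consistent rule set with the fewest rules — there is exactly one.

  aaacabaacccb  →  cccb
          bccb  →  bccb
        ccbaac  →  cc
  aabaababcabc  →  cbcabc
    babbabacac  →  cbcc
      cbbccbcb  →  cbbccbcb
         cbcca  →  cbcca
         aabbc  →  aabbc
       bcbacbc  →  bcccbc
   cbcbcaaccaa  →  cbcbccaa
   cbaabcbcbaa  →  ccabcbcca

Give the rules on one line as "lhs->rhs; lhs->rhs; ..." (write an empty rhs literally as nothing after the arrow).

aac->; ac->c; ba->c; cac->

  | aaacabaacccb => aabaacccb => aacacccb => acccb => cccb
  | bccb
  | ccbaac => cccac => cc
  | aabaababcabc => aacababcabc => ababcabc => acbcabc => cbcabc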